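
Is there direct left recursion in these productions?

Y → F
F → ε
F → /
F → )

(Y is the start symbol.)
Direct left recursion occurs when N → N α for some non-terminal N (the right-hand side begins with the left-hand side itself).

Y → F: starts with F
F → ε: starts with ε
F → /: starts with '/'
F → ): starts with ')'

No direct left recursion found.

Answer: No direct left recursion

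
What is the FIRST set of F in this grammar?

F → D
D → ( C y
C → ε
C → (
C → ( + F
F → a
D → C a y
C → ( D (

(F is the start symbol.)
{ '(', 'a' }

To compute FIRST(F), examine every production with F on the left-hand side, reading each right-hand side left to right until a non-nullable symbol is reached.

FIRST sets of the other non-terminals involved (by the same procedure, iterated to a fixed point):
  FIRST(D) = { '(', 'a' }

From F → D:
  - D is a non-terminal: add FIRST(D) \ {ε} = { '(', 'a' }
    D is not nullable, so stop
From F → a:
  - a is a terminal: add 'a' and stop

Collecting: FIRST(F) = { '(', 'a' }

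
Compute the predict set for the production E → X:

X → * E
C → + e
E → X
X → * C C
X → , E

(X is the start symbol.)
PREDICT(E → X) = (FIRST(RHS) \ {ε}) ∪ (FOLLOW(E) if ε ∈ FIRST(RHS), i.e. RHS ⇒* ε)
FIRST(X) = { '*', ',' }
FIRST(X) = { '*', ',' }
ε ∉ FIRST(X), so FOLLOW(E) is not added.
PREDICT(E → X) = { '*', ',' }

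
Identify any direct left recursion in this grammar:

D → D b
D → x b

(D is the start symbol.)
D → D b: LEFT RECURSIVE (starts with D)
D → x b: starts with x

The grammar has direct left recursion on: D.

Answer: Yes, D is left-recursive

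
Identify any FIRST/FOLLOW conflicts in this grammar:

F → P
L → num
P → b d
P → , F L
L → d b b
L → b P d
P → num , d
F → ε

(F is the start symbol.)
Nullable non-terminals: F.
FIRST sets used below: FIRST(P) = { ',', 'b', 'num' }

F: nullable alternative(s) F → ε; FOLLOW(F) = { $, 'b', 'd', 'num' }
  F → P: FIRST \ {ε} = { ',', 'b', 'num' } — overlaps FOLLOW(F) on { 'b', 'num' }: CONFLICT
  F → ε: FIRST \ {ε} = { } — this is the only nullable alternative, skip

L, P have no nullable alternative, so no FIRST/FOLLOW check is needed there.

So the grammar has 1 FIRST/FOLLOW conflict (marked CONFLICT above).

Answer: Yes. F → P with FOLLOW(F) on { 'b', 'num' }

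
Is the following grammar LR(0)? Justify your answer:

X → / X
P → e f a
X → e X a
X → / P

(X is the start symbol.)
Augment with X' → X and build the canonical LR(0) collection (I0 = CLOSURE({[X' → . X]}), then GOTO on every symbol after a dot until no new states appear). It has 11 states:
  I0: { [X → . / P], [X → . / X], [X → . e X a], [X' → . X] }  — shift
  I1: { [P → . e f a], [X → . / P], [X → . / X], [X → . e X a], [X → / . P], [X → / . X] }  — shift
  I2: { [X' → X .] }  — accept
  I3: { [X → . / P], [X → . / X], [X → . e X a], [X → e . X a] }  — shift
  I4: { [X → e X . a] }  — shift
  I5: { [X → e X a .] }  — reduce
  I6: { [X → / P .] }  — reduce
  I7: { [X → / X .] }  — reduce
  I8: { [P → e . f a], [X → . / P], [X → . / X], [X → . e X a], [X → e . X a] }  — shift
  I9: { [P → e f . a] }  — shift
  I10: { [P → e f a .] }  — reduce

Every state is either a pure shift/goto state or contains exactly one complete item and nothing to shift — no conflicts. The grammar is LR(0).

Answer: Yes, the grammar is LR(0)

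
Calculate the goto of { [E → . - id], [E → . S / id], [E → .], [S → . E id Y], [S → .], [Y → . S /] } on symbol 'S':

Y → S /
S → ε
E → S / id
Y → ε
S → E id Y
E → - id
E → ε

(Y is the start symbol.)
GOTO(I, 'S') = CLOSURE({ [A → αX.β] : [A → α.Xβ] ∈ I, X = 'S' })

Items with dot before 'S', with the dot advanced:
  [E → . S / id] → [E → S . / id]
  [Y → . S /] → [Y → S . /]
Closure adds nothing (no advanced item has the dot before a non-terminal).

GOTO = { [E → S . / id], [Y → S . /] }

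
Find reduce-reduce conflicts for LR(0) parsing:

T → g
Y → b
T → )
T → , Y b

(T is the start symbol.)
Augment with T' → T and build the canonical LR(0) collection (I0 = CLOSURE({[T' → . T]}), then GOTO on every symbol after a dot until no new states appear). It has 8 states:
  I0: { [T → . )], [T → . , Y b], [T → . g], [T' → . T] }  — shift
  I1: { [T → ) .] }  — reduce
  I2: { [T → , . Y b], [Y → . b] }  — shift
  I3: { [T' → T .] }  — accept
  I4: { [T → g .] }  — reduce
  I5: { [T → , Y . b] }  — shift
  I6: { [Y → b .] }  — reduce
  I7: { [T → , Y b .] }  — reduce

No state contains more than one complete item.

Answer: No reduce-reduce conflicts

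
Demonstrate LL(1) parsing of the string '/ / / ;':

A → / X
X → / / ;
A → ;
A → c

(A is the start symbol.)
LL(1) parsing maintains a stack (initially the start symbol over $) and the input. At each step: if the stack top is a terminal, match it against the current input token; if it is a non-terminal N, replace it with the RHS of M[N, lookahead] (the unique production whose predict set contains the lookahead).

Stack is shown with the top on the left.

Stack    Input      Action
--------------------------
A $      / / / ; $  output A → / X
/ X $    / / / ; $  match '/'
X $      / / ; $    output X → / / ;
/ / ; $  / / ; $    match '/'
/ ; $    / ; $      match '/'
; $      ; $        match ';'
$        $          accept

The string is accepted.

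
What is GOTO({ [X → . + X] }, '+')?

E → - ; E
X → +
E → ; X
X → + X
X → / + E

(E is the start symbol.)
GOTO(I, '+') = CLOSURE({ [A → αX.β] : [A → α.Xβ] ∈ I, X = '+' })

Items with dot before '+', with the dot advanced:
  [X → . + X] → [X → + . X]
Closure of the advanced items:
  [X → + . X] has the dot before X: add [X → . +], [X → . + X], [X → . / + E]

GOTO = { [X → + . X], [X → . + X], [X → . +], [X → . / + E] }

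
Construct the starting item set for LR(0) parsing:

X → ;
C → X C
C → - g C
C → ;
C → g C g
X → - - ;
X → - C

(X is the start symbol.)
{ [X → . - - ;], [X → . - C], [X → . ;], [X' → . X] }

First, augment the grammar with X' → X
I₀ = CLOSURE({ [X' → . X] }):
  [X' → . X] has the dot before X: add [X → . ;], [X → . - - ;], [X → . - C]
No further items can be added.

I₀ = { [X → . - - ;], [X → . - C], [X → . ;], [X' → . X] }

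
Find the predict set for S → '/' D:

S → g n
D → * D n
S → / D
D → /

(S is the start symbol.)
PREDICT(S → '/' D) = (FIRST(RHS) \ {ε}) ∪ (FOLLOW(S) if ε ∈ FIRST(RHS), i.e. RHS ⇒* ε)
FIRST('/' D) = { '/' }
ε ∉ FIRST('/' D), so FOLLOW(S) is not added.
PREDICT(S → '/' D) = { '/' }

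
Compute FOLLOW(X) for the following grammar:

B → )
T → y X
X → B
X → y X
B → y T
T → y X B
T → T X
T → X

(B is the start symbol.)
To compute FOLLOW(X), find every occurrence of X on a right-hand side N → α X β: add FIRST(β) \ {ε}, and if β is empty or nullable also add FOLLOW(N). Iterate to a fixed point.

In T → y X: X is at the end, add FOLLOW(T)
In X → y X: X is at the end; this adds FOLLOW(X) to itself — nothing new
In T → y X B: X is followed by B, add FIRST(B) \ {ε} = { ')', 'y' }
In T → T X: X is at the end, add FOLLOW(T)
In T → X: X is at the end, add FOLLOW(T)

The FOLLOW sets referred to above (computed the same way, to a fixed point):
  FOLLOW(T) = { $, ')', 'y' }

Taking the union: FOLLOW(X) = { $, ')', 'y' }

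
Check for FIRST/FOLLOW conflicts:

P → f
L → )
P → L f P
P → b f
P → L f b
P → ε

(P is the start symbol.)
A FIRST/FOLLOW conflict occurs when a non-terminal N has a nullable alternative N → β (β ⇒* ε) and another alternative N → α with FIRST(α) ∩ FOLLOW(N) ≠ ∅: on such a lookahead the parser cannot decide between expanding α and letting N vanish via β.

Nullable non-terminals: P.
FIRST sets used below: FIRST(L) = { ')' }

P: nullable alternative(s) P → ε; FOLLOW(P) = { $ }
  P → f: FIRST \ {ε} = { 'f' } — disjoint from FOLLOW(P)
  P → L f P: FIRST \ {ε} = { ')' } — disjoint from FOLLOW(P)
  P → b f: FIRST \ {ε} = { 'b' } — disjoint from FOLLOW(P)
  P → L f b: FIRST \ {ε} = { ')' } — disjoint from FOLLOW(P)
  P → ε: FIRST \ {ε} = { } — this is the only nullable alternative, skip

L has no nullable alternative, so no FIRST/FOLLOW check is needed there.

No FIRST/FOLLOW conflicts found.

Answer: No FIRST/FOLLOW conflicts.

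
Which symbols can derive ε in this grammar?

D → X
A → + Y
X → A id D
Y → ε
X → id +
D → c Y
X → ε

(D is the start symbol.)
{ 'D', 'X', 'Y' }

ε-productions: Y → ε, X → ε
So Y, X are immediately nullable.
D → X: every symbol on the right is nullable, so D is nullable too.
No further non-terminal can be added: every production for the remaining non-terminals contains a terminal or a non-nullable non-terminal.
Nullable = { 'D', 'X', 'Y' }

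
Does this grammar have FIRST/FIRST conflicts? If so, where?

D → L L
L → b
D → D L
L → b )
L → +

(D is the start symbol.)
A FIRST/FIRST conflict occurs when two productions N → α and N → β for the same non-terminal have FIRST(α) ∩ FIRST(β) ≠ ∅ (with ε ∈ FIRST of a nullable right-hand side, so two nullable alternatives also conflict).

FIRST sets of the non-terminals at (or reachable through a nullable prefix from) the front of some alternative:
  FIRST(L) = { '+', 'b' }
  FIRST(D) = { '+', 'b' }

Productions for D:
  D → L L: FIRST = { '+', 'b' }
  D → D L: FIRST = { '+', 'b' }
Productions for L:
  L → b: FIRST = { 'b' }
  L → b ): FIRST = { 'b' }
  L → +: FIRST = { '+' }

Conflict for D: D → L L and D → D L
  Overlap: { '+', 'b' }
Conflict for L: L → b and L → b )
  Overlap: { 'b' }

Answer: Yes. D → L L / D → D L on { '+', 'b' }; L → b / L → b ')' on { 'b' }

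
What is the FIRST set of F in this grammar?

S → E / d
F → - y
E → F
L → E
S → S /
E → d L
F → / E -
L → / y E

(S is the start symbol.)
To compute FIRST(F), examine every production with F on the left-hand side, reading each right-hand side left to right until a non-nullable symbol is reached.

From F → - y:
  - '-' is a terminal: add '-' and stop
From F → / E -:
  - '/' is a terminal: add '/' and stop

Collecting: FIRST(F) = { '-', '/' }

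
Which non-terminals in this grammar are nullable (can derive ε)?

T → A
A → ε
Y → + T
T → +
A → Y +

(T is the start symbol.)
{ 'A', 'T' }

ε-productions: A → ε
So A is immediately nullable.
T → A: every symbol on the right is nullable, so T is nullable too.
No further non-terminal can be added: every production for the remaining non-terminals contains a terminal or a non-nullable non-terminal.
Nullable = { 'A', 'T' }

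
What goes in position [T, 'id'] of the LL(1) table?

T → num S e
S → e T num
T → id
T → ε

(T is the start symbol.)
To find M[T, 'id'], we find productions for T where 'id' is in the predict set (PREDICT(N → α) = (FIRST(α) \ {ε}) ∪ (FOLLOW(N) if α ⇒* ε)).

Relevant sets:
  FOLLOW(T) = { $, 'num' }

T → num S e: PREDICT = { 'num' }
T → id: PREDICT = { 'id' }
  'id' is in predict set, so this production goes in M[T, 'id']
T → ε: PREDICT = { $, 'num' }

M[T, 'id'] = T → id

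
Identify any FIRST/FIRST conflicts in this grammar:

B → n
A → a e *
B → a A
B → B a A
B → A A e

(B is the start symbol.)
FIRST sets of the non-terminals at (or reachable through a nullable prefix from) the front of some alternative:
  FIRST(B) = { 'a', 'n' }
  FIRST(A) = { 'a' }

Productions for B:
  B → n: FIRST = { 'n' }
  B → a A: FIRST = { 'a' }
  B → B a A: FIRST = { 'a', 'n' }
  B → A A e: FIRST = { 'a' }
A has only one production, so no FIRST/FIRST conflict is possible there.

Conflict for B: B → n and B → B a A
  Overlap: { 'n' }
Conflict for B: B → a A and B → B a A
  Overlap: { 'a' }
Conflict for B: B → a A and B → A A e
  Overlap: { 'a' }
Conflict for B: B → B a A and B → A A e
  Overlap: { 'a' }

Answer: Yes. B → n / B → B a A on { 'n' }; B → a A / B → B a A on { 'a' }; B → a A / B → A A e on { 'a' }; B → B a A / B → A A e on { 'a' }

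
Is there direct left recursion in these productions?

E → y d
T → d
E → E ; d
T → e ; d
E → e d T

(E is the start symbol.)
Direct left recursion occurs when N → N α for some non-terminal N (the right-hand side begins with the left-hand side itself).

E → y d: starts with y
T → d: starts with d
E → E ; d: LEFT RECURSIVE (starts with E)
T → e ; d: starts with e
E → e d T: starts with e

The grammar has direct left recursion on: E.

Answer: Yes, E is left-recursive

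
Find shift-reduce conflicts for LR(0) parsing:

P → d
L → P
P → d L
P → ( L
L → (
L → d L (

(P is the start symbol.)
Yes — I3: [P → d .] vs [L → . (]; I4: [L → ( .] vs [L → . (]; I7: [P → d .] vs [L → . (]; I8: [P → d L .] vs [L → d L . (]

A shift-reduce conflict occurs when an LR(0) state has both:
  - a complete (reduce) item [A → α .] (dot at the end), and
  - a shift item [B → β . c γ] (dot before a terminal).

Augment with P' → P and build the canonical LR(0) collection (I0 = CLOSURE({[P' → . P]}), then GOTO on every symbol after a dot until no new states appear). It has 11 states:
  I0: { [P → . ( L], [P → . d L], [P → . d], [P' → . P] }  — shift
  I1: { [L → . (], [L → . P], [L → . d L (], [P → ( . L], [P → . ( L], [P → . d L], [P → . d] }  — shift
  I2: { [P' → P .] }  — accept
  I3: { [L → . (], [L → . P], [L → . d L (], [P → . ( L], [P → . d L], [P → . d], [P → d . L], [P → d .] }  — shift, reduce
  I4: { [L → ( .], [L → . (], [L → . P], [L → . d L (], [P → ( . L], [P → . ( L], [P → . d L], [P → . d] }  — shift, reduce
  I5: { [P → d L .] }  — reduce
  I6: { [L → P .] }  — reduce
  I7: { [L → . (], [L → . P], [L → . d L (], [L → d . L (], [P → . ( L], [P → . d L], [P → . d], [P → d . L], [P → d .] }  — shift, reduce
  I8: { [L → d L . (], [P → d L .] }  — shift, reduce
  I9: { [L → d L ( .] }  — reduce
  I10: { [P → ( L .] }  — reduce

I3 contains reduce item [P → d .] and shift items [L → . (], [L → . d L (], [P → . ( L], [P → . d], [P → . d L] — shift-reduce conflict.
I4 contains reduce item [L → ( .] and shift items [L → . (], [L → . d L (], [P → . ( L], [P → . d], [P → . d L] — shift-reduce conflict.
I7 contains reduce item [P → d .] and shift items [L → . (], [L → . d L (], [P → . ( L], [P → . d], [P → . d L] — shift-reduce conflict.
I8 contains reduce item [P → d L .] and shift item [L → d L . (] — shift-reduce conflict.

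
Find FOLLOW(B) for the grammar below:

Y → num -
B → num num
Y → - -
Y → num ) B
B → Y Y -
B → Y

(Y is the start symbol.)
{ $, '-', 'num' }

In Y → num ) B: B is at the end, add FOLLOW(Y)

The FOLLOW sets referred to above (computed the same way, to a fixed point):
  FOLLOW(Y) = { $, '-', 'num' }

Taking the union: FOLLOW(B) = { $, '-', 'num' }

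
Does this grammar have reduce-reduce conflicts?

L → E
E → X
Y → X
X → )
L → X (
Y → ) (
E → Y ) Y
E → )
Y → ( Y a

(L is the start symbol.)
A reduce-reduce conflict occurs when an LR(0) state has two complete items [A → α .] and [B → β .] — both call for a reduction, and with no lookahead the parser cannot choose between them.

Augment with L' → L and build the canonical LR(0) collection (I0 = CLOSURE({[L' → . L]}), then GOTO on every symbol after a dot until no new states appear). It has 15 states:
  I0: { [E → . )], [E → . X], [E → . Y ) Y], [L → . E], [L → . X (], [L' → . L], [X → . )], [Y → . ( Y a], [Y → . ) (], [Y → . X] }  — shift
  I1: { [X → . )], [Y → ( . Y a], [Y → . ( Y a], [Y → . ) (], [Y → . X] }  — shift
  I2: { [E → ) .], [X → ) .], [Y → ) . (] }  — shift, 2 reduces
  I3: { [L → E .] }  — reduce
  I4: { [L' → L .] }  — accept
  I5: { [E → X .], [L → X . (], [Y → X .] }  — shift, 2 reduces
  I6: { [E → Y . ) Y] }  — shift
  I7: { [E → Y ) . Y], [X → . )], [Y → . ( Y a], [Y → . ) (], [Y → . X] }  — shift
  I8: { [X → ) .], [Y → ) . (] }  — shift, reduce
  I9: { [Y → X .] }  — reduce
  I10: { [E → Y ) Y .] }  — reduce
  I11: { [Y → ) ( .] }  — reduce
  I12: { [L → X ( .] }  — reduce
  I13: { [Y → ( Y . a] }  — shift
  I14: { [Y → ( Y a .] }  — reduce

I2 contains complete items [E → ) .], [X → ) .] — reduce-reduce conflict.
I5 contains complete items [E → X .], [Y → X .] — reduce-reduce conflict.

Answer: Yes — I2: [E → ) .] vs [X → ) .]; I5: [E → X .] vs [Y → X .]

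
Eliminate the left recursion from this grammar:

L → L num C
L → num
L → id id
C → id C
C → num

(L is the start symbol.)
L → num L'
L → id id L'
L' → num C L'
L' → ε
C → id C
C → num

L is directly left-recursive. The standard transformation for
  A → A α₁ | ... | A α_m | β₁ | ... | β_n
is
  A  → β₁ A' | ... | β_n A'
  A' → α₁ A' | ... | α_m A' | ε

L → num becomes L → num L'
L → id id becomes L → id id L'
L → L num C becomes L' → num C L'
Add L' → ε

Productions for other non-terminals are unchanged:
  C → id C
  C → num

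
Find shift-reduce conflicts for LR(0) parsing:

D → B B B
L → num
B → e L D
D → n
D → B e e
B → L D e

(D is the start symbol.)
A shift-reduce conflict occurs when an LR(0) state has both:
  - a complete (reduce) item [A → α .] (dot at the end), and
  - a shift item [B → β . c γ] (dot before a terminal).

Augment with D' → D and build the canonical LR(0) collection (I0 = CLOSURE({[D' → . D]}), then GOTO on every symbol after a dot until no new states appear). It has 15 states:
  I0: { [B → . L D e], [B → . e L D], [D → . B B B], [D → . B e e], [D → . n], [D' → . D], [L → . num] }  — shift
  I1: { [B → . L D e], [B → . e L D], [D → B . B B], [D → B . e e], [L → . num] }  — shift
  I2: { [D' → D .] }  — accept
  I3: { [B → . L D e], [B → . e L D], [B → L . D e], [D → . B B B], [D → . B e e], [D → . n], [L → . num] }  — shift
  I4: { [B → e . L D], [L → . num] }  — shift
  I5: { [D → n .] }  — reduce
  I6: { [L → num .] }  — reduce
  I7: { [B → . L D e], [B → . e L D], [B → e L . D], [D → . B B B], [D → . B e e], [D → . n], [L → . num] }  — shift
  I8: { [B → e L D .] }  — reduce
  I9: { [B → L D . e] }  — shift
  I10: { [B → L D e .] }  — reduce
  I11: { [B → . L D e], [B → . e L D], [D → B B . B], [L → . num] }  — shift
  I12: { [B → e . L D], [D → B e . e], [L → . num] }  — shift
  I13: { [D → B e e .] }  — reduce
  I14: { [D → B B B .] }  — reduce

No state contains both a complete item and a shift item.

Answer: No shift-reduce conflicts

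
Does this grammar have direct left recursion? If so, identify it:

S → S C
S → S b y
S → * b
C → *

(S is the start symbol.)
Yes, S is left-recursive

Direct left recursion occurs when N → N α for some non-terminal N (the right-hand side begins with the left-hand side itself).

S → S C: LEFT RECURSIVE (starts with S)
S → S b y: LEFT RECURSIVE (starts with S)
S → * b: starts with '*'
C → *: starts with '*'

The grammar has direct left recursion on: S.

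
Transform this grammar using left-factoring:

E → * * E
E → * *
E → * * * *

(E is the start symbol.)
Left-factoring transforms A → αβ₁ | αβ₂ into A → αA' and A' → β₁ | β₂
(α is the longest common prefix among the alternatives). Repeat until
no nonterminal has two alternatives with a common prefix.

Round 1: E has alternatives sharing prefix '* *'. Introduce E': E → * * E'
  Add: E' → E
  Add: E' → ε
  Add: E' → * *

No remaining common prefixes — done.

Resulting grammar:
E → * * E'
E' → E
E' → ε
E' → * *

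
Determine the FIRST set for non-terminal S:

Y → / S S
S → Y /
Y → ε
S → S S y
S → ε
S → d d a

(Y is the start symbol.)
To compute FIRST(S), examine every production with S on the left-hand side, reading each right-hand side left to right until a non-nullable symbol is reached.

FIRST sets of the other non-terminals involved (by the same procedure, iterated to a fixed point):
  FIRST(Y) = { '/', ε }

From S → Y /:
  - Y is a non-terminal: add FIRST(Y) \ {ε} = { '/' }
    Y is nullable, so continue to the next symbol
  - '/' is a terminal: add '/' and stop
From S → S S y:
  - S is the symbol being defined: contributes nothing new
    S is nullable, so continue to the next symbol
  - S is the symbol being defined: contributes nothing new
    S is nullable, so continue to the next symbol
  - y is a terminal: add 'y' and stop
From S → ε:
  - ε-production, so ε ∈ FIRST(S)
From S → d d a:
  - d is a terminal: add 'd' and stop

Collecting: FIRST(S) = { '/', 'd', 'y', ε }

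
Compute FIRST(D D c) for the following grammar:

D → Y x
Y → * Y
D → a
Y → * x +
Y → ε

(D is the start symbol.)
{ '*', 'a', 'x' }

FIRST sets of the non-terminals involved (from the grammar, by fixed-point iteration):
  FIRST(D) = { '*', 'a', 'x' }

To compute FIRST(D D c), process the symbols left to right:
Symbol D is a non-terminal. Add FIRST(D) \ {ε} = { '*', 'a', 'x' }
D is not nullable (ε ∉ FIRST(D)), so stop here.
FIRST(D D c) = { '*', 'a', 'x' }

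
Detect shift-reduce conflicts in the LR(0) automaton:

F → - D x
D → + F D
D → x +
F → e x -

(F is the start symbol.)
No shift-reduce conflicts

A shift-reduce conflict occurs when an LR(0) state has both:
  - a complete (reduce) item [A → α .] (dot at the end), and
  - a shift item [B → β . c γ] (dot before a terminal).

Augment with F' → F and build the canonical LR(0) collection (I0 = CLOSURE({[F' → . F]}), then GOTO on every symbol after a dot until no new states appear). It has 13 states:
  I0: { [F → . - D x], [F → . e x -], [F' → . F] }  — shift
  I1: { [D → . + F D], [D → . x +], [F → - . D x] }  — shift
  I2: { [F' → F .] }  — accept
  I3: { [F → e . x -] }  — shift
  I4: { [F → e x . -] }  — shift
  I5: { [F → e x - .] }  — reduce
  I6: { [D → + . F D], [F → . - D x], [F → . e x -] }  — shift
  I7: { [F → - D . x] }  — shift
  I8: { [D → x . +] }  — shift
  I9: { [D → x + .] }  — reduce
  I10: { [F → - D x .] }  — reduce
  I11: { [D → + F . D], [D → . + F D], [D → . x +] }  — shift
  I12: { [D → + F D .] }  — reduce

No state contains both a complete item and a shift item.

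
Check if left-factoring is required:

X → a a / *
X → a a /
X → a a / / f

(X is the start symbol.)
Left-factoring is needed when two productions for the same non-terminal
share a common prefix on the right-hand side.

Productions for X:
  X → a a / *
  X → a a /
  X → a a / / f

Found common prefix 'a a /' in productions for X

Answer: Yes, X has productions with common prefix 'a a /'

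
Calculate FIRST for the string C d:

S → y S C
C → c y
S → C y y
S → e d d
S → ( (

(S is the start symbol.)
{ 'c' }

FIRST sets of the non-terminals involved (from the grammar, by fixed-point iteration):
  FIRST(C) = { 'c' }

To compute FIRST(C d), process the symbols left to right:
Symbol C is a non-terminal. Add FIRST(C) \ {ε} = { 'c' }
C is not nullable (ε ∉ FIRST(C)), so stop here.
FIRST(C d) = { 'c' }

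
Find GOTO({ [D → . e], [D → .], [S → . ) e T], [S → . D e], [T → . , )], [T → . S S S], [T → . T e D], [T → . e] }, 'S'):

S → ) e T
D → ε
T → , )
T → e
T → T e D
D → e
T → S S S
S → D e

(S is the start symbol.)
GOTO(I, 'S') = CLOSURE({ [A → αX.β] : [A → α.Xβ] ∈ I, X = 'S' })

Items with dot before 'S', with the dot advanced:
  [T → . S S S] → [T → S . S S]
Closure of the advanced items:
  [T → S . S S] has the dot before S: add [S → . ) e T], [S → . D e]
  [S → . D e] has the dot before D: add [D → .], [D → . e]

GOTO = { [D → . e], [D → .], [S → . ) e T], [S → . D e], [T → S . S S] }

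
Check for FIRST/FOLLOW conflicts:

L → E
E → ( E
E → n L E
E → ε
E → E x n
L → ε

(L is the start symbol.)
Yes. L → E with FOLLOW(L) on { '(', 'n', 'x' }; E → '(' E with FOLLOW(E) on { '(' }; E → n L E with FOLLOW(E) on { 'n' }; E → E x n with FOLLOW(E) on { '(', 'n', 'x' }

A FIRST/FOLLOW conflict occurs when a non-terminal N has a nullable alternative N → β (β ⇒* ε) and another alternative N → α with FIRST(α) ∩ FOLLOW(N) ≠ ∅: on such a lookahead the parser cannot decide between expanding α and letting N vanish via β.

Nullable non-terminals: E, L.
FIRST sets used below: FIRST(E) = { '(', 'n', 'x', ε }

E: nullable alternative(s) E → ε; FOLLOW(E) = { $, '(', 'n', 'x' }
  E → ( E: FIRST \ {ε} = { '(' } — overlaps FOLLOW(E) on { '(' }: CONFLICT
  E → n L E: FIRST \ {ε} = { 'n' } — overlaps FOLLOW(E) on { 'n' }: CONFLICT
  E → ε: FIRST \ {ε} = { } — this is the only nullable alternative, skip
  E → E x n: FIRST \ {ε} = { '(', 'n', 'x' } — overlaps FOLLOW(E) on { '(', 'n', 'x' }: CONFLICT

L: nullable alternative(s) L → E, L → ε; FOLLOW(L) = { $, '(', 'n', 'x' }
  L → E: FIRST \ {ε} = { '(', 'n', 'x' } — overlaps FOLLOW(L) on { '(', 'n', 'x' }: CONFLICT
  L → ε: FIRST \ {ε} = { } — disjoint from FOLLOW(L)

So the grammar has 4 FIRST/FOLLOW conflicts (marked CONFLICT above).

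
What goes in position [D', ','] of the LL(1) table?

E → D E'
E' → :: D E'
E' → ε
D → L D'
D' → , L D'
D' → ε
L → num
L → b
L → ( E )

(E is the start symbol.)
D' → , L D'

To find M[D', ','], we find productions for D' where ',' is in the predict set (PREDICT(N → α) = (FIRST(α) \ {ε}) ∪ (FOLLOW(N) if α ⇒* ε)).

Relevant sets:
  FOLLOW(D') = { $, ')', '::' }

D' → , L D': PREDICT = { ',' }
  ',' is in predict set, so this production goes in M[D', ',']
D' → ε: PREDICT = { $, ')', '::' }

M[D', ','] = D' → , L D'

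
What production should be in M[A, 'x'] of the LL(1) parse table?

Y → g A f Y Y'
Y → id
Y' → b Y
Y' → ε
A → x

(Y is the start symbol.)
A → x

To find M[A, 'x'], we find productions for A where 'x' is in the predict set (PREDICT(N → α) = (FIRST(α) \ {ε}) ∪ (FOLLOW(N) if α ⇒* ε)).

A → x: PREDICT = { 'x' }
  'x' is in predict set, so this production goes in M[A, 'x']

M[A, 'x'] = A → x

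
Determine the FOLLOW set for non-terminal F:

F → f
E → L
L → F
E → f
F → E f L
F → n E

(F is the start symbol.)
To compute FOLLOW(F), find every occurrence of F on a right-hand side N → α F β: add FIRST(β) \ {ε}, and if β is empty or nullable also add FOLLOW(N). Iterate to a fixed point.

F is the start symbol, so $ ∈ FOLLOW(F).
In L → F: F is at the end, add FOLLOW(L)

The FOLLOW sets referred to above (computed the same way, to a fixed point):
  FOLLOW(L) = { $, 'f' }

Taking the union: FOLLOW(F) = { $, 'f' }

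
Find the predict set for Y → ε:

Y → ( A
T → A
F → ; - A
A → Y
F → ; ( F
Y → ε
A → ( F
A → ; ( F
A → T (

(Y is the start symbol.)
PREDICT(Y → ε) = (FIRST(RHS) \ {ε}) ∪ (FOLLOW(Y) if ε ∈ FIRST(RHS), i.e. RHS ⇒* ε)
The right-hand side is ε (FIRST(ε) = { ε }), so the predict set is FOLLOW(Y) = { $, '(' }
PREDICT(Y → ε) = { $, '(' }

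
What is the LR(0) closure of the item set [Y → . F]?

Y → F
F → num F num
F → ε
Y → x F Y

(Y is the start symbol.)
{ [F → . num F num], [F → .], [Y → . F] }

Start with: [Y → . F]
  [Y → . F] has the dot before F: add [F → . num F num], [F → .]
No further items can be added.

CLOSURE = { [F → . num F num], [F → .], [Y → . F] }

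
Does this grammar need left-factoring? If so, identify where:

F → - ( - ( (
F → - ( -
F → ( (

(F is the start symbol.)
Left-factoring is needed when two productions for the same non-terminal
share a common prefix on the right-hand side.

Productions for F:
  F → - ( - ( (
  F → - ( -
  F → ( (

Found common prefix '- ( -' in productions for F

Answer: Yes, F has productions with common prefix '- ( -'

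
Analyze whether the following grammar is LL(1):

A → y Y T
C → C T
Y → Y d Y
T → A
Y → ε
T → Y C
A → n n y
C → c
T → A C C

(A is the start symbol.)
No. Predict set conflict for C: { 'c' }

A grammar is LL(1) if for each non-terminal N with multiple productions, the predict sets of those productions are pairwise disjoint, where PREDICT(N → α) = (FIRST(α) \ {ε}) ∪ (FOLLOW(N) if α ⇒* ε).

Relevant sets:
  FIRST(C) = { 'c' }
  FIRST(Y) = { 'd', ε }
  FIRST(A) = { 'n', 'y' }
  FOLLOW(Y) = { 'c', 'd', 'n', 'y' }

For A:
  PREDICT(A → y Y T) = { 'y' }
  PREDICT(A → n n y) = { 'n' }
For C:
  PREDICT(C → C T) = { 'c' }
  PREDICT(C → c) = { 'c' }
For Y:
  PREDICT(Y → Y d Y) = { 'd' }
  PREDICT(Y → ε) = { 'c', 'd', 'n', 'y' }
For T:
  PREDICT(T → A) = { 'n', 'y' }
  PREDICT(T → Y C) = { 'c', 'd' }
  PREDICT(T → A C C) = { 'n', 'y' }

Conflict found: Predict set conflict for C: { 'c' }
The grammar is NOT LL(1).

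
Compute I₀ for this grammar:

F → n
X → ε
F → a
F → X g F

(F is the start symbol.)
First, augment the grammar with F' → F
I₀ = CLOSURE({ [F' → . F] }):
  [F' → . F] has the dot before F: add [F → . n], [F → . a], [F → . X g F]
  [F → . X g F] has the dot before X: add [X → .]
No further items can be added.

I₀ = { [F → . X g F], [F → . a], [F → . n], [F' → . F], [X → .] }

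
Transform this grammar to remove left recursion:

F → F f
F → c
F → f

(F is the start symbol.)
F → c F'
F → f F'
F' → f F'
F' → ε

F is directly left-recursive. The standard transformation for
  A → A α₁ | ... | A α_m | β₁ | ... | β_n
is
  A  → β₁ A' | ... | β_n A'
  A' → α₁ A' | ... | α_m A' | ε

F → c becomes F → c F'
F → f becomes F → f F'
F → F f becomes F' → f F'
Add F' → ε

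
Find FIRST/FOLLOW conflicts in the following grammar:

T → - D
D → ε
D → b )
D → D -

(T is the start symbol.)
Nullable non-terminals: D.
FIRST sets used below: FIRST(D) = { '-', 'b', ε }

D: nullable alternative(s) D → ε; FOLLOW(D) = { $, '-' }
  D → ε: FIRST \ {ε} = { } — this is the only nullable alternative, skip
  D → b ): FIRST \ {ε} = { 'b' } — disjoint from FOLLOW(D)
  D → D -: FIRST \ {ε} = { '-', 'b' } — overlaps FOLLOW(D) on { '-' }: CONFLICT

T has no nullable alternative, so no FIRST/FOLLOW check is needed there.

So the grammar has 1 FIRST/FOLLOW conflict (marked CONFLICT above).

Answer: Yes. D → D '-' with FOLLOW(D) on { '-' }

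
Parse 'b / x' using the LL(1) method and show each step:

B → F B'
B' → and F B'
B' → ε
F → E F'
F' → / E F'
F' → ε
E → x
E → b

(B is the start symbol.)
LL(1) parsing maintains a stack (initially the start symbol over $) and the input. At each step: if the stack top is a terminal, match it against the current input token; if it is a non-terminal N, replace it with the RHS of M[N, lookahead] (the unique production whose predict set contains the lookahead).

Stack is shown with the top on the left.

Stack        Input    Action
----------------------------
B $          b / x $  output B → F B'
F B' $       b / x $  output F → E F'
E F' B' $    b / x $  output E → b
b F' B' $    b / x $  match 'b'
F' B' $      / x $    output F' → / E F'
/ E F' B' $  / x $    match '/'
E F' B' $    x $      output E → x
x F' B' $    x $      match 'x'
F' B' $      $        output F' → ε
B' $         $        output B' → ε
$            $        accept

The string is accepted.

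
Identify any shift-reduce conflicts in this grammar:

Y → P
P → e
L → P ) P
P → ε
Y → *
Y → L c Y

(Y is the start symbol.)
Yes — I0: [P → .] vs [P → . e]; I3: [Y → P .] vs [L → P . ) P]; I6: [P → .] vs [P → . e]; I8: [P → .] vs [P → . e]

A shift-reduce conflict occurs when an LR(0) state has both:
  - a complete (reduce) item [A → α .] (dot at the end), and
  - a shift item [B → β . c γ] (dot before a terminal).

Augment with Y' → Y and build the canonical LR(0) collection (I0 = CLOSURE({[Y' → . Y]}), then GOTO on every symbol after a dot until no new states appear). It has 10 states:
  I0: { [L → . P ) P], [P → . e], [P → .], [Y → . *], [Y → . L c Y], [Y → . P], [Y' → . Y] }  — shift, reduce
  I1: { [Y → * .] }  — reduce
  I2: { [Y → L . c Y] }  — shift
  I3: { [L → P . ) P], [Y → P .] }  — shift, reduce
  I4: { [Y' → Y .] }  — accept
  I5: { [P → e .] }  — reduce
  I6: { [L → P ) . P], [P → . e], [P → .] }  — shift, reduce
  I7: { [L → P ) P .] }  — reduce
  I8: { [L → . P ) P], [P → . e], [P → .], [Y → . *], [Y → . L c Y], [Y → . P], [Y → L c . Y] }  — shift, reduce
  I9: { [Y → L c Y .] }  — reduce

I0 contains reduce item [P → .] and shift items [P → . e], [Y → . *] — shift-reduce conflict.
I3 contains reduce item [Y → P .] and shift item [L → P . ) P] — shift-reduce conflict.
I6 contains reduce item [P → .] and shift item [P → . e] — shift-reduce conflict.
I8 contains reduce item [P → .] and shift items [P → . e], [Y → . *] — shift-reduce conflict.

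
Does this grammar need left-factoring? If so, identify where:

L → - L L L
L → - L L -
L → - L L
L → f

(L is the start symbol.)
Left-factoring is needed when two productions for the same non-terminal
share a common prefix on the right-hand side.

Productions for L:
  L → - L L L
  L → - L L -
  L → - L L
  L → f

Found common prefix '- L L' in productions for L

Answer: Yes, L has productions with common prefix '- L L'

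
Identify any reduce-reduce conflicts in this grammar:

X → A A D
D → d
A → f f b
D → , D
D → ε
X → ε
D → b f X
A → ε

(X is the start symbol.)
Yes — I0: [A → .] vs [X → .]; I11: [A → .] vs [X → .]

Augment with X' → X and build the canonical LR(0) collection (I0 = CLOSURE({[X' → . X]}), then GOTO on every symbol after a dot until no new states appear). It has 14 states:
  I0: { [A → . f f b], [A → .], [X → . A A D], [X → .], [X' → . X] }  — shift, 2 reduces
  I1: { [A → . f f b], [A → .], [X → A . A D] }  — shift, reduce
  I2: { [X' → X .] }  — accept
  I3: { [A → f . f b] }  — shift
  I4: { [A → f f . b] }  — shift
  I5: { [A → f f b .] }  — reduce
  I6: { [D → . , D], [D → . b f X], [D → . d], [D → .], [X → A A . D] }  — shift, reduce
  I7: { [D → , . D], [D → . , D], [D → . b f X], [D → . d], [D → .] }  — shift, reduce
  I8: { [X → A A D .] }  — reduce
  I9: { [D → b . f X] }  — shift
  I10: { [D → d .] }  — reduce
  I11: { [A → . f f b], [A → .], [D → b f . X], [X → . A A D], [X → .] }  — shift, 2 reduces
  I12: { [D → b f X .] }  — reduce
  I13: { [D → , D .] }  — reduce

I0 contains complete items [A → .], [X → .] — reduce-reduce conflict.
I11 contains complete items [A → .], [X → .] — reduce-reduce conflict.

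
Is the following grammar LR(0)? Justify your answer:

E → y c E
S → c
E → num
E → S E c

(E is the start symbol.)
Augment with E' → E and build the canonical LR(0) collection (I0 = CLOSURE({[E' → . E]}), then GOTO on every symbol after a dot until no new states appear). It has 10 states:
  I0: { [E → . S E c], [E → . num], [E → . y c E], [E' → . E], [S → . c] }  — shift
  I1: { [E' → E .] }  — accept
  I2: { [E → . S E c], [E → . num], [E → . y c E], [E → S . E c], [S → . c] }  — shift
  I3: { [S → c .] }  — reduce
  I4: { [E → num .] }  — reduce
  I5: { [E → y . c E] }  — shift
  I6: { [E → . S E c], [E → . num], [E → . y c E], [E → y c . E], [S → . c] }  — shift
  I7: { [E → y c E .] }  — reduce
  I8: { [E → S E . c] }  — shift
  I9: { [E → S E c .] }  — reduce

Every state is either a pure shift/goto state or contains exactly one complete item and nothing to shift — no conflicts. The grammar is LR(0).

Answer: Yes, the grammar is LR(0)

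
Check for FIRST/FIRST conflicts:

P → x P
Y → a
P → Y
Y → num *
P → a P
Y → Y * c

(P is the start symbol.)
A FIRST/FIRST conflict occurs when two productions N → α and N → β for the same non-terminal have FIRST(α) ∩ FIRST(β) ≠ ∅ (with ε ∈ FIRST of a nullable right-hand side, so two nullable alternatives also conflict).

FIRST sets of the non-terminals at (or reachable through a nullable prefix from) the front of some alternative:
  FIRST(Y) = { 'a', 'num' }

Productions for P:
  P → x P: FIRST = { 'x' }
  P → Y: FIRST = { 'a', 'num' }
  P → a P: FIRST = { 'a' }
Productions for Y:
  Y → a: FIRST = { 'a' }
  Y → num *: FIRST = { 'num' }
  Y → Y * c: FIRST = { 'a', 'num' }

Conflict for P: P → Y and P → a P
  Overlap: { 'a' }
Conflict for Y: Y → a and Y → Y * c
  Overlap: { 'a' }
Conflict for Y: Y → num * and Y → Y * c
  Overlap: { 'num' }

Answer: Yes. P → Y / P → a P on { 'a' }; Y → a / Y → Y '*' c on { 'a' }; Y → num '*' / Y → Y '*' c on { 'num' }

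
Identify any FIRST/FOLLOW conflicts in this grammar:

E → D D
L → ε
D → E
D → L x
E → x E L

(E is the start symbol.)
Nullable non-terminals: L.
L has a nullable alternative but only one production, so nothing to check.

D, E have no nullable alternative, so no FIRST/FOLLOW check is needed there.

No FIRST/FOLLOW conflicts found.

Answer: No FIRST/FOLLOW conflicts.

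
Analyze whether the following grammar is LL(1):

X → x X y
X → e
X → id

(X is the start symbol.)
Yes, the grammar is LL(1).

A grammar is LL(1) if for each non-terminal N with multiple productions, the predict sets of those productions are pairwise disjoint, where PREDICT(N → α) = (FIRST(α) \ {ε}) ∪ (FOLLOW(N) if α ⇒* ε).

For X:
  PREDICT(X → x X y) = { 'x' }
  PREDICT(X → e) = { 'e' }
  PREDICT(X → id) = { 'id' }

All predict sets are disjoint. The grammar IS LL(1).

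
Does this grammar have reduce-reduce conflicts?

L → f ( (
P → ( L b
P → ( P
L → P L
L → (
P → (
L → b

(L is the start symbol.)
A reduce-reduce conflict occurs when an LR(0) state has two complete items [A → α .] and [B → β .] — both call for a reduction, and with no lookahead the parser cannot choose between them.

Augment with L' → L and build the canonical LR(0) collection (I0 = CLOSURE({[L' → . L]}), then GOTO on every symbol after a dot until no new states appear). It has 12 states:
  I0: { [L → . (], [L → . P L], [L → . b], [L → . f ( (], [L' → . L], [P → . ( L b], [P → . ( P], [P → . (] }  — shift
  I1: { [L → ( .], [L → . (], [L → . P L], [L → . b], [L → . f ( (], [P → ( . L b], [P → ( . P], [P → ( .], [P → . ( L b], [P → . ( P], [P → . (] }  — shift, 2 reduces
  I2: { [L' → L .] }  — accept
  I3: { [L → . (], [L → . P L], [L → . b], [L → . f ( (], [L → P . L], [P → . ( L b], [P → . ( P], [P → . (] }  — shift
  I4: { [L → b .] }  — reduce
  I5: { [L → f . ( (] }  — shift
  I6: { [L → f ( . (] }  — shift
  I7: { [L → f ( ( .] }  — reduce
  I8: { [L → P L .] }  — reduce
  I9: { [P → ( L . b] }  — shift
  I10: { [L → . (], [L → . P L], [L → . b], [L → . f ( (], [L → P . L], [P → ( P .], [P → . ( L b], [P → . ( P], [P → . (] }  — shift, reduce
  I11: { [P → ( L b .] }  — reduce

I1 contains complete items [L → ( .], [P → ( .] — reduce-reduce conflict.

Answer: Yes — I1: [L → ( .] vs [P → ( .]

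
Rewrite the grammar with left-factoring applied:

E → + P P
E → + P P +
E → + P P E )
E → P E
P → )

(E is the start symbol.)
Left-factoring transforms A → αβ₁ | αβ₂ into A → αA' and A' → β₁ | β₂
(α is the longest common prefix among the alternatives). Repeat until
no nonterminal has two alternatives with a common prefix.

Round 1: E has alternatives sharing prefix '+ P P'. Introduce E': E → + P P E'
  Add: E' → ε
  Add: E' → +
  Add: E' → E )

No remaining common prefixes — done.

Resulting grammar:
E → + P P E'
E' → ε
E' → +
E' → E )
E → P E
P → )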